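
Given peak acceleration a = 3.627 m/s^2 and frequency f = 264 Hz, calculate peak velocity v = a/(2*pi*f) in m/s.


omega = 2*pi*f = 2*pi*264 = 1658.76 rad/s
v = a / omega = 3.627 / 1658.76 = 0.0021866 m/s


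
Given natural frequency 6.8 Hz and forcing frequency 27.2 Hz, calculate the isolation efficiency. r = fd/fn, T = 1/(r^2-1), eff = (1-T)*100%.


r = 27.2 / 6.8 = 4
r^2 - 1 = 4^2 - 1 = 15
T = 1/15 = 0.0666667
Efficiency = (1 - 0.0666667)*100 = 93.333 %


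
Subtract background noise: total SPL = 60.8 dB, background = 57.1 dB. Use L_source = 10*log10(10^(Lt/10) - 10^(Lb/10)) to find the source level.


10^(60.8/10) = 1.20226e+06
10^(57.1/10) = 512861
Difference = 1.20226e+06 - 512861 = 689399
L_source = 10*log10(689399) = 58.385 dB


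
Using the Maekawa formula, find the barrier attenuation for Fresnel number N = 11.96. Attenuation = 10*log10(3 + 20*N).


3 + 20*N = 3 + 20*11.96 = 242.2
Att = 10*log10(242.2) = 23.842 dB


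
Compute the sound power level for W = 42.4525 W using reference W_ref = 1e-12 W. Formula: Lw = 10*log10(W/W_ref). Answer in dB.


W / W_ref = 42.4525 / 1e-12 = 4.24525e+13
Lw = 10 * log10(4.24525e+13) = 136.28 dB


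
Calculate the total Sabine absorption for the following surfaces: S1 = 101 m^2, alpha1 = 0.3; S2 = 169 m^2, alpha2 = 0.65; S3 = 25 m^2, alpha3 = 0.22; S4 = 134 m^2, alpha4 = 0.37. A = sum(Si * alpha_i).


101 * 0.3 = 30.3
169 * 0.65 = 109.85
25 * 0.22 = 5.5
134 * 0.37 = 49.58
A_total = 30.3 + 109.85 + 5.5 + 49.58 = 195.23 m^2


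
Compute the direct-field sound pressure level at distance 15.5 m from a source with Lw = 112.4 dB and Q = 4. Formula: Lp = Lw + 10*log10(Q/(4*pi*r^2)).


4*pi*r^2 = 4*pi*15.5^2 = 3019.07 m^2
Q / (4*pi*r^2) = 4 / 3019.07 = 0.00132491
Lp = 112.4 + 10*log10(0.00132491) = 83.622 dB


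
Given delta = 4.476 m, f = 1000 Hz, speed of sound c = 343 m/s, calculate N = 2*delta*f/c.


N = 2*delta*f/c = 2*delta/lambda, where lambda = c/f
lambda = 343 / 1000 = 0.343 m
N = 2 * 4.476 / 0.343 = 26.099


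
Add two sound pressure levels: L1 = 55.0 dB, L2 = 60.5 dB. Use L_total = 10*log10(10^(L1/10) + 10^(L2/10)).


10^(55.0/10) = 316228
10^(60.5/10) = 1.12202e+06
Sum = 316228 + 1.12202e+06 = 1.43825e+06
L_total = 10*log10(1.43825e+06) = 61.578 dB


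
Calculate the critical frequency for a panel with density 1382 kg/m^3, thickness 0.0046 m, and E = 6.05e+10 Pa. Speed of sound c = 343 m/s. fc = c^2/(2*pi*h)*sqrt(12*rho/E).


12*rho/E = 12*1382/6.05e+10 = 2.74116e-07
sqrt(12*rho/E) = sqrt(2.74116e-07) = 0.000523561
c^2/(2*pi*h) = 343^2/(2*pi*0.0046) = 4.07053e+06
fc = 4.07053e+06 * 0.000523561 = 2131.2 Hz


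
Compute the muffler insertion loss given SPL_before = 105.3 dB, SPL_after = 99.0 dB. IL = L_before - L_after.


Insertion loss = SPL without muffler - SPL with muffler
IL = 105.3 - 99.0 = 6.3 dB


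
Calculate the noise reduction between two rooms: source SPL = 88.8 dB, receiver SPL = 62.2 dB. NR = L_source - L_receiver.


NR = L_source - L_receiver (difference between source and receiving room levels)
NR = 88.8 - 62.2 = 26.6 dB


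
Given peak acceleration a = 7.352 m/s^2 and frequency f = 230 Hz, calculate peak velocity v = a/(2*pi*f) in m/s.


omega = 2*pi*f = 2*pi*230 = 1445.13 rad/s
v = a / omega = 7.352 / 1445.13 = 0.0050874 m/s


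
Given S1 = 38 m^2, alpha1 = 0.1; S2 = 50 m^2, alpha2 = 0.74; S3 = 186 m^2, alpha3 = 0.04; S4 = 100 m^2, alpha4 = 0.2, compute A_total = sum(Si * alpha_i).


38 * 0.1 = 3.8
50 * 0.74 = 37
186 * 0.04 = 7.44
100 * 0.2 = 20
A_total = 3.8 + 37 + 7.44 + 20 = 68.24 m^2


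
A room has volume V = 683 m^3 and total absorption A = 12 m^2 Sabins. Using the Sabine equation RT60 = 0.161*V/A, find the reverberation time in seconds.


RT60 = 0.161 * 683 / 12 = 9.1636 s


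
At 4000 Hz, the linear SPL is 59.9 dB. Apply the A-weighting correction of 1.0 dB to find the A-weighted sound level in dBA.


A-weighting table: 4000 Hz -> 1.0 dB correction
SPL_A = SPL + correction = 59.9 + (1.0) = 60.9 dBA


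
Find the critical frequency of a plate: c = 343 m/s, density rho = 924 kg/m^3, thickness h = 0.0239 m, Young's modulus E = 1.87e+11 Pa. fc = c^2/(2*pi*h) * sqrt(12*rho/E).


12*rho/E = 12*924/1.87e+11 = 5.92941e-08
sqrt(12*rho/E) = sqrt(5.92941e-08) = 0.000243504
c^2/(2*pi*h) = 343^2/(2*pi*0.0239) = 783449
fc = 783449 * 0.000243504 = 190.77 Hz


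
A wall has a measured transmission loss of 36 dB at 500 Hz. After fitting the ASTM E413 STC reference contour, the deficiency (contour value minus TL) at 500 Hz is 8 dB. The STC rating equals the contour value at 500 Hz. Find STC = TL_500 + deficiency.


By ASTM E413, STC = value of the fitted reference contour at 500 Hz.
Contour value at 500 Hz = TL_500 + deficiency = 36 + 8 = 44
STC = 44


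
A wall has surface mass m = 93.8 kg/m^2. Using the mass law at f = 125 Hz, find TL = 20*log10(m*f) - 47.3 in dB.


m * f = 93.8 * 125 = 11725
20*log10(11725) = 81.3823 dB
TL = 81.3823 - 47.3 = 34.082 dB


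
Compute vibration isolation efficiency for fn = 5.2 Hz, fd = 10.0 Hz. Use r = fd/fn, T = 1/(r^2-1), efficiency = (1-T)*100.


r = 10.0 / 5.2 = 1.92308
r^2 - 1 = 1.92308^2 - 1 = 2.69824
T = 1/2.69824 = 0.370612
Efficiency = (1 - 0.370612)*100 = 62.939 %


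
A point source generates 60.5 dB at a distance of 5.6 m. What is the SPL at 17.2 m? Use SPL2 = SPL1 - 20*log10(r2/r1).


r2/r1 = 17.2/5.6 = 3.07143
Correction = 20*log10(3.07143) = 9.74681 dB
SPL2 = 60.5 - 9.74681 = 50.753 dB


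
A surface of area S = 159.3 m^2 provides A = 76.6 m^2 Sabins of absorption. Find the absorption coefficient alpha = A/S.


Absorption coefficient = absorbed power / incident power
alpha = A / S = 76.6 / 159.3 = 0.48085


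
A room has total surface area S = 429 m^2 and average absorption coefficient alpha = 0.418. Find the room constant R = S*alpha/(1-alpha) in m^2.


R = 429 * 0.418 / (1 - 0.418) = 308.11 m^2


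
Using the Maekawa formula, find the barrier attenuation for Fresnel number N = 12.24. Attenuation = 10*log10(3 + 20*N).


3 + 20*N = 3 + 20*12.24 = 247.8
Att = 10*log10(247.8) = 23.941 dB


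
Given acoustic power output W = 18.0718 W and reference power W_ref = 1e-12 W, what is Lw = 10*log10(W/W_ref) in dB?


W / W_ref = 18.0718 / 1e-12 = 1.80718e+13
Lw = 10 * log10(1.80718e+13) = 132.57 dB


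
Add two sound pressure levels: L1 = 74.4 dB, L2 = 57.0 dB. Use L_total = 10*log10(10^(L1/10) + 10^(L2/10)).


10^(74.4/10) = 2.75423e+07
10^(57.0/10) = 501187
Sum = 2.75423e+07 + 501187 = 2.80435e+07
L_total = 10*log10(2.80435e+07) = 74.478 dB


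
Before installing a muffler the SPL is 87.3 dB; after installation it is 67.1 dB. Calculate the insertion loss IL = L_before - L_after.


Insertion loss = SPL without muffler - SPL with muffler
IL = 87.3 - 67.1 = 20.2 dB


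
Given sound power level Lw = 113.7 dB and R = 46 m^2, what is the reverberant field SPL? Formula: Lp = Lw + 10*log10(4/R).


4/R = 4/46 = 0.0869565
Lp = 113.7 + 10*log10(0.0869565) = 103.09 dB


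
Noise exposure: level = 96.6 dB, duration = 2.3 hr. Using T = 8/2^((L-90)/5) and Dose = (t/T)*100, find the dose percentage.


T_allowed = 8 / 2^((96.6 - 90)/5) = 3.20428 hr
Dose = 2.3 / 3.20428 * 100 = 71.779 %


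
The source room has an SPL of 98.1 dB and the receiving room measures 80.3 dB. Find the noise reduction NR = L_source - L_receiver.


NR = L_source - L_receiver (difference between source and receiving room levels)
NR = 98.1 - 80.3 = 17.8 dB


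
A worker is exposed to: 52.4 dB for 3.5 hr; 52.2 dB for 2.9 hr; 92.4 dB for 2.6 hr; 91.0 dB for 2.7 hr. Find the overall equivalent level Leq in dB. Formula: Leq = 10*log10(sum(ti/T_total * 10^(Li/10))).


T_total = 3.5 + 2.9 + 2.6 + 2.7 = 11.7 hr
(3.5/11.7) * 10^(52.4/10) = 51985.5
(2.9/11.7) * 10^(52.2/10) = 41135.1
(2.6/11.7) * 10^(92.4/10) = 3.86178e+08
(2.7/11.7) * 10^(91.0/10) = 2.90521e+08
Sum = 51985.5 + 41135.1 + 3.86178e+08 + 2.90521e+08 = 6.76792e+08
Leq = 10*log10(6.76792e+08) = 88.305 dB


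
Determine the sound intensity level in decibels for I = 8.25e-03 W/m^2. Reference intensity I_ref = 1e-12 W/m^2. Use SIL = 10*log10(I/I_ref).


I / I_ref = 8.25e-03 / 1e-12 = 8.25e+09
SIL = 10 * log10(8.25e+09) = 99.165 dB


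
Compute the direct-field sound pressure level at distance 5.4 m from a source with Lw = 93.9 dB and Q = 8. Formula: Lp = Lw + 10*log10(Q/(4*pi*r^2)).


4*pi*r^2 = 4*pi*5.4^2 = 366.435 m^2
Q / (4*pi*r^2) = 8 / 366.435 = 0.021832
Lp = 93.9 + 10*log10(0.021832) = 77.291 dB


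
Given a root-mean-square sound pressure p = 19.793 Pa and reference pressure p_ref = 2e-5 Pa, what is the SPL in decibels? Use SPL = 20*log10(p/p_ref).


p / p_ref = 19.793 / 2e-5 = 989650
SPL = 20 * log10(989650) = 119.91 dB


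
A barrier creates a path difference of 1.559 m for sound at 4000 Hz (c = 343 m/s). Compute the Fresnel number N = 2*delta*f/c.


N = 2*delta*f/c = 2*delta/lambda, where lambda = c/f
lambda = 343 / 4000 = 0.08575 m
N = 2 * 1.559 / 0.08575 = 36.362


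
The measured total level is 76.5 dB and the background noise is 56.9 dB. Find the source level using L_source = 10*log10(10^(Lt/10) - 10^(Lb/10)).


10^(76.5/10) = 4.46684e+07
10^(56.9/10) = 489779
Difference = 4.46684e+07 - 489779 = 4.41786e+07
L_source = 10*log10(4.41786e+07) = 76.452 dB


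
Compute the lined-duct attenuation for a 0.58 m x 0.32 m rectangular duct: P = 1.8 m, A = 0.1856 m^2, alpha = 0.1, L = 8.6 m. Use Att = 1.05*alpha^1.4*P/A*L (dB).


alpha^1.4 = 0.1^1.4 = 0.0398107
Attenuation rate = 1.05 * alpha^1.4 * P / A
= 1.05 * 0.0398107 * 1.8 / 0.1856 = 0.4054 dB/m
Total Att = 0.4054 * 8.6 = 3.4864 dB


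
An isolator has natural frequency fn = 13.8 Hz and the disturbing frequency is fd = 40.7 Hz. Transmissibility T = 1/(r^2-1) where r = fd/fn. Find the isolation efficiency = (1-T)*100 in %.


r = 40.7 / 13.8 = 2.94928
r^2 - 1 = 2.94928^2 - 1 = 7.69825
T = 1/7.69825 = 0.1299
Efficiency = (1 - 0.1299)*100 = 87.01 %


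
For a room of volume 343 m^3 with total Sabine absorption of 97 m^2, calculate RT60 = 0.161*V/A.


RT60 = 0.161 * 343 / 97 = 0.56931 s


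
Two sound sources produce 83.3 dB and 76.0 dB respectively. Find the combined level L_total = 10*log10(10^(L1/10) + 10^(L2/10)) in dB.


10^(83.3/10) = 2.13796e+08
10^(76.0/10) = 3.98107e+07
Sum = 2.13796e+08 + 3.98107e+07 = 2.53607e+08
L_total = 10*log10(2.53607e+08) = 84.042 dB


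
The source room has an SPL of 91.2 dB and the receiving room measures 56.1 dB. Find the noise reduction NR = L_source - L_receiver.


NR = L_source - L_receiver (difference between source and receiving room levels)
NR = 91.2 - 56.1 = 35.1 dB


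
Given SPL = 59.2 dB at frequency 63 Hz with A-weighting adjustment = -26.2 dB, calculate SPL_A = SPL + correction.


A-weighting table: 63 Hz -> -26.2 dB correction
SPL_A = SPL + correction = 59.2 + (-26.2) = 33 dBA


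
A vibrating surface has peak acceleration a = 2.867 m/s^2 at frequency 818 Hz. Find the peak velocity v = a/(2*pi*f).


omega = 2*pi*f = 2*pi*818 = 5139.65 rad/s
v = a / omega = 2.867 / 5139.65 = 0.00055782 m/s


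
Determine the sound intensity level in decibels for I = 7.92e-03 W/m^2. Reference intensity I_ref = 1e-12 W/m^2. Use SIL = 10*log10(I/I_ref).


I / I_ref = 7.92e-03 / 1e-12 = 7.92e+09
SIL = 10 * log10(7.92e+09) = 98.987 dB


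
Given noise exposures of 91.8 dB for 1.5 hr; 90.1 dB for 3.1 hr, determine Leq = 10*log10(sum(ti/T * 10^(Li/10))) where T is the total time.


T_total = 1.5 + 3.1 = 4.6 hr
(1.5/4.6) * 10^(91.8/10) = 4.93553e+08
(3.1/4.6) * 10^(90.1/10) = 6.8961e+08
Sum = 4.93553e+08 + 6.8961e+08 = 1.18316e+09
Leq = 10*log10(1.18316e+09) = 90.73 dB


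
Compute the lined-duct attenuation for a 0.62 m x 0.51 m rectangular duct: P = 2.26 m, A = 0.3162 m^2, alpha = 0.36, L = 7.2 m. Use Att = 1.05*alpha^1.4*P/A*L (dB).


alpha^1.4 = 0.36^1.4 = 0.239234
Attenuation rate = 1.05 * alpha^1.4 * P / A
= 1.05 * 0.239234 * 2.26 / 0.3162 = 1.79539 dB/m
Total Att = 1.79539 * 7.2 = 12.927 dB


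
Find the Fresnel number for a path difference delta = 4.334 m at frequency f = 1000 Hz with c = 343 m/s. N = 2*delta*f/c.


N = 2*delta*f/c = 2*delta/lambda, where lambda = c/f
lambda = 343 / 1000 = 0.343 m
N = 2 * 4.334 / 0.343 = 25.271


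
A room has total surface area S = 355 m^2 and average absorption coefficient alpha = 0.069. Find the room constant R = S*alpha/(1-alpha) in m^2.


R = 355 * 0.069 / (1 - 0.069) = 26.31 m^2


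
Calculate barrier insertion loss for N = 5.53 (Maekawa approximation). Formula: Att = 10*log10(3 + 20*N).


3 + 20*N = 3 + 20*5.53 = 113.6
Att = 10*log10(113.6) = 20.554 dB


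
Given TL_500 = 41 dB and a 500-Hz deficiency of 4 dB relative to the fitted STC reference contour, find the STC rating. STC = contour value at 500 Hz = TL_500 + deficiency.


By ASTM E413, STC = value of the fitted reference contour at 500 Hz.
Contour value at 500 Hz = TL_500 + deficiency = 41 + 4 = 45
STC = 45


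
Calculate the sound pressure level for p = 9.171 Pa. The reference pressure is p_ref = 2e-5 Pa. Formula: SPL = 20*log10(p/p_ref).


p / p_ref = 9.171 / 2e-5 = 458550
SPL = 20 * log10(458550) = 113.23 dB


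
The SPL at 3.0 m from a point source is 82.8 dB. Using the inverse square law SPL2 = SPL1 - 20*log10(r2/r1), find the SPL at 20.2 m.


r2/r1 = 20.2/3.0 = 6.73333
Correction = 20*log10(6.73333) = 16.5646 dB
SPL2 = 82.8 - 16.5646 = 66.235 dB


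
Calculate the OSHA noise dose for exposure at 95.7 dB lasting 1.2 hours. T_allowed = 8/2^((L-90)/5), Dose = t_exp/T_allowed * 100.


T_allowed = 8 / 2^((95.7 - 90)/5) = 3.63008 hr
Dose = 1.2 / 3.63008 * 100 = 33.057 %


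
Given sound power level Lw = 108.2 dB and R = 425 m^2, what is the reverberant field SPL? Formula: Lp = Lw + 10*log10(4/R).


4/R = 4/425 = 0.00941176
Lp = 108.2 + 10*log10(0.00941176) = 87.937 dB


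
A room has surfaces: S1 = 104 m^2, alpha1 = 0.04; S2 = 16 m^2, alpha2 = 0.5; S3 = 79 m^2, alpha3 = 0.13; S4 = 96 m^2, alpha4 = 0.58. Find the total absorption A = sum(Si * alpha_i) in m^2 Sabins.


104 * 0.04 = 4.16
16 * 0.5 = 8
79 * 0.13 = 10.27
96 * 0.58 = 55.68
A_total = 4.16 + 8 + 10.27 + 55.68 = 78.11 m^2


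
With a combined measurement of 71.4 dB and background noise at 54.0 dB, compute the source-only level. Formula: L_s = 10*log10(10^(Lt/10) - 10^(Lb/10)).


10^(71.4/10) = 1.38038e+07
10^(54.0/10) = 251189
Difference = 1.38038e+07 - 251189 = 1.35526e+07
L_source = 10*log10(1.35526e+07) = 71.32 dB


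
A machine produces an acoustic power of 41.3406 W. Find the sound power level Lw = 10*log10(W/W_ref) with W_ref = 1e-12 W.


W / W_ref = 41.3406 / 1e-12 = 4.13406e+13
Lw = 10 * log10(4.13406e+13) = 136.16 dB


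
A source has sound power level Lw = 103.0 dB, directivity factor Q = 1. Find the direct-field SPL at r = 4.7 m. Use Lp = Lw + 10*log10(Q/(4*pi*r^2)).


4*pi*r^2 = 4*pi*4.7^2 = 277.591 m^2
Q / (4*pi*r^2) = 1 / 277.591 = 0.00360242
Lp = 103.0 + 10*log10(0.00360242) = 78.566 dB


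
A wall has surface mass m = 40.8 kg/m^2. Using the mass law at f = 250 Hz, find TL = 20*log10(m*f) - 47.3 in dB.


m * f = 40.8 * 250 = 10200
20*log10(10200) = 80.172 dB
TL = 80.172 - 47.3 = 32.872 dB


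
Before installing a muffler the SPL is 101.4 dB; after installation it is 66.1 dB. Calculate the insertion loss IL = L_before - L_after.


Insertion loss = SPL without muffler - SPL with muffler
IL = 101.4 - 66.1 = 35.3 dB


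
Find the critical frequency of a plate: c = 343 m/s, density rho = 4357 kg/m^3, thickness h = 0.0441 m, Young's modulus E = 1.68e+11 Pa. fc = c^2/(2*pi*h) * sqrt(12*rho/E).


12*rho/E = 12*4357/1.68e+11 = 3.11214e-07
sqrt(12*rho/E) = sqrt(3.11214e-07) = 0.000557866
c^2/(2*pi*h) = 343^2/(2*pi*0.0441) = 424590
fc = 424590 * 0.000557866 = 236.86 Hz


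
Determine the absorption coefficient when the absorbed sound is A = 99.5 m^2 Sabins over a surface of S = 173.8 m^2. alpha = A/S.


Absorption coefficient = absorbed power / incident power
alpha = A / S = 99.5 / 173.8 = 0.5725


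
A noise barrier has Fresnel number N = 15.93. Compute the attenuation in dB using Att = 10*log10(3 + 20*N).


3 + 20*N = 3 + 20*15.93 = 321.6
Att = 10*log10(321.6) = 25.073 dB


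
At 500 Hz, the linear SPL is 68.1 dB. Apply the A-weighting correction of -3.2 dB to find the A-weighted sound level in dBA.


A-weighting table: 500 Hz -> -3.2 dB correction
SPL_A = SPL + correction = 68.1 + (-3.2) = 64.9 dBA


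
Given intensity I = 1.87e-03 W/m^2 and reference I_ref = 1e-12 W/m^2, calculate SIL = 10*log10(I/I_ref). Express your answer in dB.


I / I_ref = 1.87e-03 / 1e-12 = 1.87e+09
SIL = 10 * log10(1.87e+09) = 92.718 dB


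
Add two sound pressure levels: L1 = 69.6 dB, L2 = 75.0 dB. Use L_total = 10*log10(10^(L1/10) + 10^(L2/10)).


10^(69.6/10) = 9.12011e+06
10^(75.0/10) = 3.16228e+07
Sum = 9.12011e+06 + 3.16228e+07 = 4.07429e+07
L_total = 10*log10(4.07429e+07) = 76.101 dB


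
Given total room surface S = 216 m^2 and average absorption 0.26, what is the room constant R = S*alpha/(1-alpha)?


R = 216 * 0.26 / (1 - 0.26) = 75.892 m^2


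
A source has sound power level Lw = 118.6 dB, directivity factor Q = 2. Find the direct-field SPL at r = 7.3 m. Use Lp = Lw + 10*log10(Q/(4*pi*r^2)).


4*pi*r^2 = 4*pi*7.3^2 = 669.662 m^2
Q / (4*pi*r^2) = 2 / 669.662 = 0.00298658
Lp = 118.6 + 10*log10(0.00298658) = 93.352 dB


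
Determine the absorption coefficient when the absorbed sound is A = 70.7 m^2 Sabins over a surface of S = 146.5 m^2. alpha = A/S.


Absorption coefficient = absorbed power / incident power
alpha = A / S = 70.7 / 146.5 = 0.48259


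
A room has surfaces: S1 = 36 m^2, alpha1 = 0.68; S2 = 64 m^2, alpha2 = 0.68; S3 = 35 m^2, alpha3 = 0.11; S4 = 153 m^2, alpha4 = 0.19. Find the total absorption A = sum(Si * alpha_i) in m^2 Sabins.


36 * 0.68 = 24.48
64 * 0.68 = 43.52
35 * 0.11 = 3.85
153 * 0.19 = 29.07
A_total = 24.48 + 43.52 + 3.85 + 29.07 = 100.92 m^2


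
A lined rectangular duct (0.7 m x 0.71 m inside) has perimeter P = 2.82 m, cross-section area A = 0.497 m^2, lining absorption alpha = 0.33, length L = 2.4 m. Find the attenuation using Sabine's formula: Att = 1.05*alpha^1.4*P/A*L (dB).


alpha^1.4 = 0.33^1.4 = 0.211797
Attenuation rate = 1.05 * alpha^1.4 * P / A
= 1.05 * 0.211797 * 2.82 / 0.497 = 1.26183 dB/m
Total Att = 1.26183 * 2.4 = 3.0284 dB


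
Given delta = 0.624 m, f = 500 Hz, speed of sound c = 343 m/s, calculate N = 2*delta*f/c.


N = 2*delta*f/c = 2*delta/lambda, where lambda = c/f
lambda = 343 / 500 = 0.686 m
N = 2 * 0.624 / 0.686 = 1.8192


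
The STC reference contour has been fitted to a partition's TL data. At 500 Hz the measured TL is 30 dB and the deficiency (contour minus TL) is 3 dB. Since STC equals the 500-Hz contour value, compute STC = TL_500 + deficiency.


By ASTM E413, STC = value of the fitted reference contour at 500 Hz.
Contour value at 500 Hz = TL_500 + deficiency = 30 + 3 = 33
STC = 33


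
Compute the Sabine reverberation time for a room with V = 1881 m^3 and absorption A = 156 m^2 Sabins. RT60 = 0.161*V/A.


RT60 = 0.161 * 1881 / 156 = 1.9413 s


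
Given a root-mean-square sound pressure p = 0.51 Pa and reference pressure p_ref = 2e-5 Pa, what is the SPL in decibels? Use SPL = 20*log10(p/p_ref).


p / p_ref = 0.51 / 2e-5 = 25500
SPL = 20 * log10(25500) = 88.131 dB


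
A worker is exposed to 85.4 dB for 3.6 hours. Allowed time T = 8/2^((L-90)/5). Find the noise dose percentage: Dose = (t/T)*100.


T_allowed = 8 / 2^((85.4 - 90)/5) = 15.1369 hr
Dose = 3.6 / 15.1369 * 100 = 23.783 %


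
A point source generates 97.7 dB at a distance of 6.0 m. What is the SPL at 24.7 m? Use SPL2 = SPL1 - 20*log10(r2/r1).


r2/r1 = 24.7/6.0 = 4.11667
Correction = 20*log10(4.11667) = 12.2909 dB
SPL2 = 97.7 - 12.2909 = 85.409 dB


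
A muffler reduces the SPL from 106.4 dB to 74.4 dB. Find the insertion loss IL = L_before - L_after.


Insertion loss = SPL without muffler - SPL with muffler
IL = 106.4 - 74.4 = 32 dB


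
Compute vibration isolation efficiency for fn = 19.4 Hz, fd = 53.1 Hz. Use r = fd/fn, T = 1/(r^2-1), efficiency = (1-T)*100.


r = 53.1 / 19.4 = 2.73711
r^2 - 1 = 2.73711^2 - 1 = 6.49177
T = 1/6.49177 = 0.154041
Efficiency = (1 - 0.154041)*100 = 84.596 %


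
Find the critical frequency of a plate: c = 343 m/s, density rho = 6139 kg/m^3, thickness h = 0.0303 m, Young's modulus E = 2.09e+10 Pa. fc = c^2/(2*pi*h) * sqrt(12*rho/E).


12*rho/E = 12*6139/2.09e+10 = 3.52478e-06
sqrt(12*rho/E) = sqrt(3.52478e-06) = 0.00187744
c^2/(2*pi*h) = 343^2/(2*pi*0.0303) = 617968
fc = 617968 * 0.00187744 = 1160.2 Hz


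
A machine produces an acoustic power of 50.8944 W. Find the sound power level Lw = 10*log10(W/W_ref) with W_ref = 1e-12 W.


W / W_ref = 50.8944 / 1e-12 = 5.08944e+13
Lw = 10 * log10(5.08944e+13) = 137.07 dB


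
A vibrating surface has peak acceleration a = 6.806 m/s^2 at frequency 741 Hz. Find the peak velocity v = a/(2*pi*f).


omega = 2*pi*f = 2*pi*741 = 4655.84 rad/s
v = a / omega = 6.806 / 4655.84 = 0.0014618 m/s


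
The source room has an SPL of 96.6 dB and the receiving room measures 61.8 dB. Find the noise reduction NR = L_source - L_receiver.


NR = L_source - L_receiver (difference between source and receiving room levels)
NR = 96.6 - 61.8 = 34.8 dB


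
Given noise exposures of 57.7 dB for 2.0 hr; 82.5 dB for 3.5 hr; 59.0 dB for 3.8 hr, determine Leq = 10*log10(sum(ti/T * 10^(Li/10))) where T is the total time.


T_total = 2.0 + 3.5 + 3.8 = 9.3 hr
(2.0/9.3) * 10^(57.7/10) = 126633
(3.5/9.3) * 10^(82.5/10) = 6.69245e+07
(3.8/9.3) * 10^(59.0/10) = 324564
Sum = 126633 + 6.69245e+07 + 324564 = 6.73757e+07
Leq = 10*log10(6.73757e+07) = 78.285 dB


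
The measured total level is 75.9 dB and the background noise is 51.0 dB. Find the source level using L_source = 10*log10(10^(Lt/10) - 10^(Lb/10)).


10^(75.9/10) = 3.89045e+07
10^(51.0/10) = 125893
Difference = 3.89045e+07 - 125893 = 3.87786e+07
L_source = 10*log10(3.87786e+07) = 75.886 dB


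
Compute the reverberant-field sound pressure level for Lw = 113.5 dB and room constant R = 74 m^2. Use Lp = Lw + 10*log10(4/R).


4/R = 4/74 = 0.0540541
Lp = 113.5 + 10*log10(0.0540541) = 100.83 dB


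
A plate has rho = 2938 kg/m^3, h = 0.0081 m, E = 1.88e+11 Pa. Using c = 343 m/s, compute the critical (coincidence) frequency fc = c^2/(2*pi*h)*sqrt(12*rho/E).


12*rho/E = 12*2938/1.88e+11 = 1.87532e-07
sqrt(12*rho/E) = sqrt(1.87532e-07) = 0.00043305
c^2/(2*pi*h) = 343^2/(2*pi*0.0081) = 2.31166e+06
fc = 2.31166e+06 * 0.00043305 = 1001.1 Hz


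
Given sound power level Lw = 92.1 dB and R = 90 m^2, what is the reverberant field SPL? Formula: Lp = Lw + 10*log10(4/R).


4/R = 4/90 = 0.0444444
Lp = 92.1 + 10*log10(0.0444444) = 78.578 dB


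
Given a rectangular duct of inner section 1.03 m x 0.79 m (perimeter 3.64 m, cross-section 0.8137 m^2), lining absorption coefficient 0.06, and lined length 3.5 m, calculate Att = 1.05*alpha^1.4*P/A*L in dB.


alpha^1.4 = 0.06^1.4 = 0.0194721
Attenuation rate = 1.05 * alpha^1.4 * P / A
= 1.05 * 0.0194721 * 3.64 / 0.8137 = 0.0914617 dB/m
Total Att = 0.0914617 * 3.5 = 0.32012 dB


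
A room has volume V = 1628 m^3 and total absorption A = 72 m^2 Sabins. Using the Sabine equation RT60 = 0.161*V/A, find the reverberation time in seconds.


RT60 = 0.161 * 1628 / 72 = 3.6404 s


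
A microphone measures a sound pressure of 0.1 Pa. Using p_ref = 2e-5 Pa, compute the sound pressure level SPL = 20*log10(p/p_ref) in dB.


p / p_ref = 0.1 / 2e-5 = 5000
SPL = 20 * log10(5000) = 73.979 dB


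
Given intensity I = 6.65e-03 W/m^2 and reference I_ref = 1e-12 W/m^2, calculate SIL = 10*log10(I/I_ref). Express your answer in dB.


I / I_ref = 6.65e-03 / 1e-12 = 6.65e+09
SIL = 10 * log10(6.65e+09) = 98.228 dB


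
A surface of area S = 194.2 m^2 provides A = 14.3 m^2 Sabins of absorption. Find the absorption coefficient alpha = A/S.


Absorption coefficient = absorbed power / incident power
alpha = A / S = 14.3 / 194.2 = 0.073635


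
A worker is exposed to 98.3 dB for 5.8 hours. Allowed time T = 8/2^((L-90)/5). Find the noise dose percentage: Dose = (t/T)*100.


T_allowed = 8 / 2^((98.3 - 90)/5) = 2.53151 hr
Dose = 5.8 / 2.53151 * 100 = 229.11 %


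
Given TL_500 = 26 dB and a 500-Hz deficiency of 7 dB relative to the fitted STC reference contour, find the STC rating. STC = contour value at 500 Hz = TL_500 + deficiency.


By ASTM E413, STC = value of the fitted reference contour at 500 Hz.
Contour value at 500 Hz = TL_500 + deficiency = 26 + 7 = 33
STC = 33


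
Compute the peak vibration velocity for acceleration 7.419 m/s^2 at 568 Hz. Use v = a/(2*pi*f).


omega = 2*pi*f = 2*pi*568 = 3568.85 rad/s
v = a / omega = 7.419 / 3568.85 = 0.0020788 m/s


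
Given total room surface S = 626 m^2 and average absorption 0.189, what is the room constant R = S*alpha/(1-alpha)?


R = 626 * 0.189 / (1 - 0.189) = 145.89 m^2


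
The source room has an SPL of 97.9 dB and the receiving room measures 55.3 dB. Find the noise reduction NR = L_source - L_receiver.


NR = L_source - L_receiver (difference between source and receiving room levels)
NR = 97.9 - 55.3 = 42.6 dB


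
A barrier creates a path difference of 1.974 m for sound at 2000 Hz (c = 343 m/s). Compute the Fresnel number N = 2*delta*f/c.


N = 2*delta*f/c = 2*delta/lambda, where lambda = c/f
lambda = 343 / 2000 = 0.1715 m
N = 2 * 1.974 / 0.1715 = 23.02


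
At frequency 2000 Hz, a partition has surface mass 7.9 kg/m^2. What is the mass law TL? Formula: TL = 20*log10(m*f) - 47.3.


m * f = 7.9 * 2000 = 15800
20*log10(15800) = 83.9731 dB
TL = 83.9731 - 47.3 = 36.673 dB


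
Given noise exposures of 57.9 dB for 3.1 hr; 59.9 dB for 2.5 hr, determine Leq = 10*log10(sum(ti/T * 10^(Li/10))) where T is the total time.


T_total = 3.1 + 2.5 = 5.6 hr
(3.1/5.6) * 10^(57.9/10) = 341329
(2.5/5.6) * 10^(59.9/10) = 436267
Sum = 341329 + 436267 = 777596
Leq = 10*log10(777596) = 58.908 dB


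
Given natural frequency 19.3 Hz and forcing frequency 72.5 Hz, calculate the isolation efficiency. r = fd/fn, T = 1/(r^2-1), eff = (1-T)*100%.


r = 72.5 / 19.3 = 3.75648
r^2 - 1 = 3.75648^2 - 1 = 13.1111
T = 1/13.1111 = 0.0762713
Efficiency = (1 - 0.0762713)*100 = 92.373 %


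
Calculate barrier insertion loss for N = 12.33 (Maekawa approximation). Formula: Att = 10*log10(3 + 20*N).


3 + 20*N = 3 + 20*12.33 = 249.6
Att = 10*log10(249.6) = 23.972 dB


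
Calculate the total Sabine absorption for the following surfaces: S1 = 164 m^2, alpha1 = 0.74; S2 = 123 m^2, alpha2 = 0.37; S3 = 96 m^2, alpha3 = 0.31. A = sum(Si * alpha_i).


164 * 0.74 = 121.36
123 * 0.37 = 45.51
96 * 0.31 = 29.76
A_total = 121.36 + 45.51 + 29.76 = 196.63 m^2


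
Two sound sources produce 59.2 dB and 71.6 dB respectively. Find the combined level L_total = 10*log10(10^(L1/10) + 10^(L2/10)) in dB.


10^(59.2/10) = 831764
10^(71.6/10) = 1.44544e+07
Sum = 831764 + 1.44544e+07 = 1.52862e+07
L_total = 10*log10(1.52862e+07) = 71.843 dB


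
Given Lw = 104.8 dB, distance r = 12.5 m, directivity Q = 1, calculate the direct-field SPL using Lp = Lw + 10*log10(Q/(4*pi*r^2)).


4*pi*r^2 = 4*pi*12.5^2 = 1963.5 m^2
Q / (4*pi*r^2) = 1 / 1963.5 = 0.000509295
Lp = 104.8 + 10*log10(0.000509295) = 71.87 dB


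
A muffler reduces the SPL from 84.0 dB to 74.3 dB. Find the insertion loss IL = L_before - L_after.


Insertion loss = SPL without muffler - SPL with muffler
IL = 84.0 - 74.3 = 9.7 dB


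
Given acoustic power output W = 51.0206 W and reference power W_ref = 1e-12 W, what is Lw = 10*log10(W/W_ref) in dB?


W / W_ref = 51.0206 / 1e-12 = 5.10206e+13
Lw = 10 * log10(5.10206e+13) = 137.08 dB


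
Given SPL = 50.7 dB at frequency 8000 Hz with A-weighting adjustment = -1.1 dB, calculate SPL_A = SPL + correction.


A-weighting table: 8000 Hz -> -1.1 dB correction
SPL_A = SPL + correction = 50.7 + (-1.1) = 49.6 dBA


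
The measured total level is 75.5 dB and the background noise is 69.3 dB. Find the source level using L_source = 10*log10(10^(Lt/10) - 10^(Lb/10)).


10^(75.5/10) = 3.54813e+07
10^(69.3/10) = 8.51138e+06
Difference = 3.54813e+07 - 8.51138e+06 = 2.69699e+07
L_source = 10*log10(2.69699e+07) = 74.309 dB


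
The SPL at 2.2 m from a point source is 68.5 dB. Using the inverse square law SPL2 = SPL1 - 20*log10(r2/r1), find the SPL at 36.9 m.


r2/r1 = 36.9/2.2 = 16.7727
Correction = 20*log10(16.7727) = 24.4921 dB
SPL2 = 68.5 - 24.4921 = 44.008 dB


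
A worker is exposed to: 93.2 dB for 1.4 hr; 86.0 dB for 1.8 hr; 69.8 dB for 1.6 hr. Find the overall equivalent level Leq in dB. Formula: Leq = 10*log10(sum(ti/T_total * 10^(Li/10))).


T_total = 1.4 + 1.8 + 1.6 = 4.8 hr
(1.4/4.8) * 10^(93.2/10) = 6.09378e+08
(1.8/4.8) * 10^(86.0/10) = 1.4929e+08
(1.6/4.8) * 10^(69.8/10) = 3.18331e+06
Sum = 6.09378e+08 + 1.4929e+08 + 3.18331e+06 = 7.61851e+08
Leq = 10*log10(7.61851e+08) = 88.819 dB


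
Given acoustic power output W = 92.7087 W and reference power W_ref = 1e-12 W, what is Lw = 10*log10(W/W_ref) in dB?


W / W_ref = 92.7087 / 1e-12 = 9.27087e+13
Lw = 10 * log10(9.27087e+13) = 139.67 dB


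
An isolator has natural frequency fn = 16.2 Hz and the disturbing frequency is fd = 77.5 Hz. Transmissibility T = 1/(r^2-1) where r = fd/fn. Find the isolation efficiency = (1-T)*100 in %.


r = 77.5 / 16.2 = 4.78395
r^2 - 1 = 4.78395^2 - 1 = 21.8862
T = 1/21.8862 = 0.0456909
Efficiency = (1 - 0.0456909)*100 = 95.431 %


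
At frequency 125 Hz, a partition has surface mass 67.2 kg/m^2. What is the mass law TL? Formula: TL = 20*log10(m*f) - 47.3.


m * f = 67.2 * 125 = 8400
20*log10(8400) = 78.4856 dB
TL = 78.4856 - 47.3 = 31.186 dB


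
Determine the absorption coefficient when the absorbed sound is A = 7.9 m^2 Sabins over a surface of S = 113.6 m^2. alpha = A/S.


Absorption coefficient = absorbed power / incident power
alpha = A / S = 7.9 / 113.6 = 0.069542


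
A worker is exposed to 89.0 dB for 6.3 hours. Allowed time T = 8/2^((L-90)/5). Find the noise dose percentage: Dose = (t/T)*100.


T_allowed = 8 / 2^((89.0 - 90)/5) = 9.18959 hr
Dose = 6.3 / 9.18959 * 100 = 68.556 %


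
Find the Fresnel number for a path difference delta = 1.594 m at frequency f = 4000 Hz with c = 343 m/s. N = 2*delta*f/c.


N = 2*delta*f/c = 2*delta/lambda, where lambda = c/f
lambda = 343 / 4000 = 0.08575 m
N = 2 * 1.594 / 0.08575 = 37.178


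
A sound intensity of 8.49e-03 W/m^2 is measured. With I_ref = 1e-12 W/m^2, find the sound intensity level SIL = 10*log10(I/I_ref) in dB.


I / I_ref = 8.49e-03 / 1e-12 = 8.49e+09
SIL = 10 * log10(8.49e+09) = 99.289 dB


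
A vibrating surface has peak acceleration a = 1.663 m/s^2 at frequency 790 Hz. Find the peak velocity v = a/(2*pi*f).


omega = 2*pi*f = 2*pi*790 = 4963.72 rad/s
v = a / omega = 1.663 / 4963.72 = 0.00033503 m/s


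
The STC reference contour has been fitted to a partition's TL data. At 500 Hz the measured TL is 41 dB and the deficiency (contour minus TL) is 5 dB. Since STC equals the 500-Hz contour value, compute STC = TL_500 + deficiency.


By ASTM E413, STC = value of the fitted reference contour at 500 Hz.
Contour value at 500 Hz = TL_500 + deficiency = 41 + 5 = 46
STC = 46


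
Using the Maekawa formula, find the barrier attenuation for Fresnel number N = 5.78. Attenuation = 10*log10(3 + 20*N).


3 + 20*N = 3 + 20*5.78 = 118.6
Att = 10*log10(118.6) = 20.741 dB


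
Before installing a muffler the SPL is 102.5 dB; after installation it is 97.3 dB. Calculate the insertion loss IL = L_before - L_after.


Insertion loss = SPL without muffler - SPL with muffler
IL = 102.5 - 97.3 = 5.2 dB


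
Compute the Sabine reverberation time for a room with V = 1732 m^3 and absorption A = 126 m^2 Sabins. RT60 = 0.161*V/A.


RT60 = 0.161 * 1732 / 126 = 2.2131 s


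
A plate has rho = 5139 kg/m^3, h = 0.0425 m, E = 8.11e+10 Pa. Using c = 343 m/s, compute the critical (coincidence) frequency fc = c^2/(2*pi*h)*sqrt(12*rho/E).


12*rho/E = 12*5139/8.11e+10 = 7.60395e-07
sqrt(12*rho/E) = sqrt(7.60395e-07) = 0.000872006
c^2/(2*pi*h) = 343^2/(2*pi*0.0425) = 440575
fc = 440575 * 0.000872006 = 384.18 Hz


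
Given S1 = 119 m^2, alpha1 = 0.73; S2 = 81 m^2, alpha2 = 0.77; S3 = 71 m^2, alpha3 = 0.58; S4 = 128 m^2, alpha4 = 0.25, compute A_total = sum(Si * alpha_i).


119 * 0.73 = 86.87
81 * 0.77 = 62.37
71 * 0.58 = 41.18
128 * 0.25 = 32
A_total = 86.87 + 62.37 + 41.18 + 32 = 222.42 m^2


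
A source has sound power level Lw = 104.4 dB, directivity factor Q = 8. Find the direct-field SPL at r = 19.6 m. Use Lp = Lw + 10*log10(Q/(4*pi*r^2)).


4*pi*r^2 = 4*pi*19.6^2 = 4827.5 m^2
Q / (4*pi*r^2) = 8 / 4827.5 = 0.00165717
Lp = 104.4 + 10*log10(0.00165717) = 76.594 dB


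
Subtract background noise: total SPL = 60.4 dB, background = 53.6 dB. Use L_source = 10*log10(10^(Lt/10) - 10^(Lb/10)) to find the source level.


10^(60.4/10) = 1.09648e+06
10^(53.6/10) = 229087
Difference = 1.09648e+06 - 229087 = 867393
L_source = 10*log10(867393) = 59.382 dB


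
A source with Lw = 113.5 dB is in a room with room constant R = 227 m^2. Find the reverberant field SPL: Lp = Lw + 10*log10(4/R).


4/R = 4/227 = 0.0176211
Lp = 113.5 + 10*log10(0.0176211) = 95.96 dB


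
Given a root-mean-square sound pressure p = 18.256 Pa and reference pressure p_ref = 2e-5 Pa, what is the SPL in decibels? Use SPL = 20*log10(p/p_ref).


p / p_ref = 18.256 / 2e-5 = 912800
SPL = 20 * log10(912800) = 119.21 dB


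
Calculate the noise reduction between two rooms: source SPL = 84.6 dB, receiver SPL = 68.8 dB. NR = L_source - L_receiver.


NR = L_source - L_receiver (difference between source and receiving room levels)
NR = 84.6 - 68.8 = 15.8 dB


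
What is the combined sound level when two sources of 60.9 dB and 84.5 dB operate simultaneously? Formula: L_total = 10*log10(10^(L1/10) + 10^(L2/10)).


10^(60.9/10) = 1.23027e+06
10^(84.5/10) = 2.81838e+08
Sum = 1.23027e+06 + 2.81838e+08 = 2.83068e+08
L_total = 10*log10(2.83068e+08) = 84.519 dB


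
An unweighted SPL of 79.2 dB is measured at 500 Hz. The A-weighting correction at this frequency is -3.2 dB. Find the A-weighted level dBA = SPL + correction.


A-weighting table: 500 Hz -> -3.2 dB correction
SPL_A = SPL + correction = 79.2 + (-3.2) = 76 dBA


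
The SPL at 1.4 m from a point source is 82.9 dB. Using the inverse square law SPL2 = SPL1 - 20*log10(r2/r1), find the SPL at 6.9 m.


r2/r1 = 6.9/1.4 = 4.92857
Correction = 20*log10(4.92857) = 13.8544 dB
SPL2 = 82.9 - 13.8544 = 69.046 dB


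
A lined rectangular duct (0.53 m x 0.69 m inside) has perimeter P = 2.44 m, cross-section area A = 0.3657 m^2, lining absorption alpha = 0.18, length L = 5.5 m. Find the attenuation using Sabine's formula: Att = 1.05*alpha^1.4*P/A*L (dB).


alpha^1.4 = 0.18^1.4 = 0.0906529
Attenuation rate = 1.05 * alpha^1.4 * P / A
= 1.05 * 0.0906529 * 2.44 / 0.3657 = 0.635091 dB/m
Total Att = 0.635091 * 5.5 = 3.493 dB


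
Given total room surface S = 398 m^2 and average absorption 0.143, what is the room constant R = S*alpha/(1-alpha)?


R = 398 * 0.143 / (1 - 0.143) = 66.411 m^2


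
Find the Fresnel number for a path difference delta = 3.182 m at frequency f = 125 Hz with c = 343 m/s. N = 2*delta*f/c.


N = 2*delta*f/c = 2*delta/lambda, where lambda = c/f
lambda = 343 / 125 = 2.744 m
N = 2 * 3.182 / 2.744 = 2.3192


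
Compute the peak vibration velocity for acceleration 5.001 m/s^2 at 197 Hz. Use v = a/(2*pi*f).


omega = 2*pi*f = 2*pi*197 = 1237.79 rad/s
v = a / omega = 5.001 / 1237.79 = 0.0040403 m/s


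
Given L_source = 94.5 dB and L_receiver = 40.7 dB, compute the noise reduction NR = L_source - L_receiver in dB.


NR = L_source - L_receiver (difference between source and receiving room levels)
NR = 94.5 - 40.7 = 53.8 dB


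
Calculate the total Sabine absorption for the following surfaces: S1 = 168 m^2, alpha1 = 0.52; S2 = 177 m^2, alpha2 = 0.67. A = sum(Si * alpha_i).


168 * 0.52 = 87.36
177 * 0.67 = 118.59
A_total = 87.36 + 118.59 = 205.95 m^2


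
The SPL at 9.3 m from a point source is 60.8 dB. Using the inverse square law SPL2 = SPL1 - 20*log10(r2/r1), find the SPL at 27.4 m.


r2/r1 = 27.4/9.3 = 2.94624
Correction = 20*log10(2.94624) = 9.38536 dB
SPL2 = 60.8 - 9.38536 = 51.415 dB


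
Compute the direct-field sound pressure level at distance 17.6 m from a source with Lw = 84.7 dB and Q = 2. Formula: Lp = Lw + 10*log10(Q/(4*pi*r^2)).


4*pi*r^2 = 4*pi*17.6^2 = 3892.56 m^2
Q / (4*pi*r^2) = 2 / 3892.56 = 0.000513801
Lp = 84.7 + 10*log10(0.000513801) = 51.808 dB


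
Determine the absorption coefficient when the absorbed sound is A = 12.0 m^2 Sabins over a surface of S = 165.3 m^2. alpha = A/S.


Absorption coefficient = absorbed power / incident power
alpha = A / S = 12.0 / 165.3 = 0.072595


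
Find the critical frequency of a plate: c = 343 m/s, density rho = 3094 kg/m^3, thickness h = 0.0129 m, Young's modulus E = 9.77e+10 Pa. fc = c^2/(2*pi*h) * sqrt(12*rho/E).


12*rho/E = 12*3094/9.77e+10 = 3.8002e-07
sqrt(12*rho/E) = sqrt(3.8002e-07) = 0.000616458
c^2/(2*pi*h) = 343^2/(2*pi*0.0129) = 1.45151e+06
fc = 1.45151e+06 * 0.000616458 = 894.79 Hz


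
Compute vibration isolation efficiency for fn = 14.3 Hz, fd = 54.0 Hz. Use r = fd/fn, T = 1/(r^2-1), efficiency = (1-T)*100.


r = 54.0 / 14.3 = 3.77622
r^2 - 1 = 3.77622^2 - 1 = 13.2598
T = 1/13.2598 = 0.0754159
Efficiency = (1 - 0.0754159)*100 = 92.458 %


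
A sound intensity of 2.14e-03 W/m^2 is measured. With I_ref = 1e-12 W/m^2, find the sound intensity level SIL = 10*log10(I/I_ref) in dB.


I / I_ref = 2.14e-03 / 1e-12 = 2.14e+09
SIL = 10 * log10(2.14e+09) = 93.304 dB


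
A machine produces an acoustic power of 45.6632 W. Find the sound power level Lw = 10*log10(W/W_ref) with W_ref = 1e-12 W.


W / W_ref = 45.6632 / 1e-12 = 4.56632e+13
Lw = 10 * log10(4.56632e+13) = 136.6 dB


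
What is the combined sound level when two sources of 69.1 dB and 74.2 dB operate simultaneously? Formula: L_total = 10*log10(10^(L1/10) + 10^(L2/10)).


10^(69.1/10) = 8.12831e+06
10^(74.2/10) = 2.63027e+07
Sum = 8.12831e+06 + 2.63027e+07 = 3.4431e+07
L_total = 10*log10(3.4431e+07) = 75.369 dB


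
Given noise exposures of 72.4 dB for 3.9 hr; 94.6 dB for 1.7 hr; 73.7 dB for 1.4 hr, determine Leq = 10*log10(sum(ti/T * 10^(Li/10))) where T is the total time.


T_total = 3.9 + 1.7 + 1.4 = 7.0 hr
(3.9/7.0) * 10^(72.4/10) = 9.68203e+06
(1.7/7.0) * 10^(94.6/10) = 7.00408e+08
(1.4/7.0) * 10^(73.7/10) = 4.68846e+06
Sum = 9.68203e+06 + 7.00408e+08 + 4.68846e+06 = 7.14778e+08
Leq = 10*log10(7.14778e+08) = 88.542 dB


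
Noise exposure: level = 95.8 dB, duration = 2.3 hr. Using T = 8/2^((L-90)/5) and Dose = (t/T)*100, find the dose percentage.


T_allowed = 8 / 2^((95.8 - 90)/5) = 3.5801 hr
Dose = 2.3 / 3.5801 * 100 = 64.244 %


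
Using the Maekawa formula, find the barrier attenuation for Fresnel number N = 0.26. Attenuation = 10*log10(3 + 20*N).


3 + 20*N = 3 + 20*0.26 = 8.2
Att = 10*log10(8.2) = 9.1381 dB


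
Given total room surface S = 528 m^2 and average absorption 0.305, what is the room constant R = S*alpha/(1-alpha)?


R = 528 * 0.305 / (1 - 0.305) = 231.71 m^2


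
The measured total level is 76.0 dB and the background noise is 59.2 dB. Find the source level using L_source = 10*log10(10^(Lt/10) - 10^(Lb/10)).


10^(76.0/10) = 3.98107e+07
10^(59.2/10) = 831764
Difference = 3.98107e+07 - 831764 = 3.89789e+07
L_source = 10*log10(3.89789e+07) = 75.908 dB


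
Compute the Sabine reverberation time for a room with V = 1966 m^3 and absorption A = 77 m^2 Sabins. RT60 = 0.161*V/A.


RT60 = 0.161 * 1966 / 77 = 4.1107 s
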